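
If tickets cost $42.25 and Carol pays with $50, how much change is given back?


Start with the amount paid:
$50
Subtract the price:
$50 - $42.25 = $7.75

$7.75


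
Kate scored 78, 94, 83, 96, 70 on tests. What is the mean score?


Add the scores:
78 + 94 + 83 + 96 + 70 = 421
Divide by the number of tests:
421 / 5 = 84.2

84.2


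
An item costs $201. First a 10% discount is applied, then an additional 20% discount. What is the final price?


First discount:
10% of $201 = $20.10
Price after first discount:
$201 - $20.10 = $180.90
Second discount:
20% of $180.90 = $36.18
Final price:
$180.90 - $36.18 = $144.72

$144.72


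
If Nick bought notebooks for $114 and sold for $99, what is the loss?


Selling price = $99
Cost price = $114
Loss = cost price - selling price:
Loss = $114 - $99 = $15

$15


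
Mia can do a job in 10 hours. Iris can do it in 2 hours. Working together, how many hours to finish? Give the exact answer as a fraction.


Mia's rate: 1/10 of the job per hour
Iris's rate: 1/2 of the job per hour
Combined rate: 1/10 + 1/2 = 3/5 per hour
Time = 1 / (3/5) = 5/3 hours (≈ 1.67 hours)

5/3 hours


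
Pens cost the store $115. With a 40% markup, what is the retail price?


Calculate the markup amount:
40% of $115 = $46
Add to cost:
$115 + $46 = $161

$161


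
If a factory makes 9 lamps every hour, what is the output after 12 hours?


Production rate: 9 lamps per hour
Time: 12 hours
Total: 9 x 12 = 108 lamps

108 lamps


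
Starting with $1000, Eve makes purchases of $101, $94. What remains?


Add up expenses:
$101 + $94 = $195
Subtract from budget:
$1000 - $195 = $805

$805


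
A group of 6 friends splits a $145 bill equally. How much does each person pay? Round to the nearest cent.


Total bill: $145
Number of people: 6
Each pays: $145 / 6 = $24.1666... ≈ $24.17

$24.17


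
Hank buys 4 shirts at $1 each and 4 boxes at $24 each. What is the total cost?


Cost of shirts:
4 x $1 = $4
Cost of boxes:
4 x $24 = $96
Add both:
$4 + $96 = $100

$100


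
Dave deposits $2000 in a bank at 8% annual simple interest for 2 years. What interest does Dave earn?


Use the formula I = P x R x T / 100
P x R x T = 2000 x 8 x 2 = 32000
I = 32000 / 100 = $320

$320


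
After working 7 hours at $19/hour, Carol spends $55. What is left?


Calculate earnings:
7 x $19 = $133
Subtract spending:
$133 - $55 = $78

$78


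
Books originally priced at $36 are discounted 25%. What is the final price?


Calculate the discount amount:
25% of $36 = $9
Subtract from original:
$36 - $9 = $27

$27


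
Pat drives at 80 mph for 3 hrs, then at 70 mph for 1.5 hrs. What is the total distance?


Leg 1 distance:
80 x 3 = 240 miles
Leg 2 distance:
70 x 1.5 = 105 miles
Total distance:
240 + 105 = 345 miles

345 miles


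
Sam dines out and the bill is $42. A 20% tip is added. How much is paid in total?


Calculate the tip:
20% of $42 = $8.40
Add tip to meal cost:
$42 + $8.40 = $50.40

$50.40


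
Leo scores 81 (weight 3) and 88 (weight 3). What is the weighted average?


Weighted sum:
3 x 81 + 3 x 88 = 507
Total weight:
3 + 3 = 6
Weighted average:
507 / 6 = 84.5

84.5


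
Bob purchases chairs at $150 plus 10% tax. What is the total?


Calculate the tax:
10% of $150 = $15
Add tax to price:
$150 + $15 = $165

$165


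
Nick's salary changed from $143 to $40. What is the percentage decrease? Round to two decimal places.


Find the absolute change:
|40 - 143| = 103
Divide by original and multiply by 100:
103 / 143 x 100 = 72.0279...% ≈ 72.03%

72.03%


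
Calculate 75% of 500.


Convert percentage to decimal:
75% = 0.75
Multiply:
500 x 0.75 = 375

375


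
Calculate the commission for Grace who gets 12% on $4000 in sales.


Convert rate to decimal:
12% = 0.12
Multiply by sales:
$4000 x 0.12 = $480

$480


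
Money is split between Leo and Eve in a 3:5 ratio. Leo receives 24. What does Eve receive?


Find the multiplier:
24 / 3 = 8
Apply to Eve's share:
5 x 8 = 40

40


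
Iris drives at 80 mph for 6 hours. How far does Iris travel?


Use the formula: distance = speed x time
Speed = 80 mph, Time = 6 hours
80 x 6 = 480 miles

480 miles


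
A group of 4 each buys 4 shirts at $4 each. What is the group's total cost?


Cost per person:
4 x $4 = $16
Group total:
4 x $16 = $64

$64


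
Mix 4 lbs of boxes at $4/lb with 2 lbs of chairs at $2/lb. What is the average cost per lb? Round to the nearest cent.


Cost of boxes:
4 x $4 = $16
Cost of chairs:
2 x $2 = $4
Total cost: $16 + $4 = $20
Total weight: 6 lbs
Average: $20 / 6 = $3.3333... ≈ $3.33/lb

$3.33/lb


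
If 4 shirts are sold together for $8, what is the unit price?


Total cost: $8
Number of items: 4
Unit price: $8 / 4 = $2

$2


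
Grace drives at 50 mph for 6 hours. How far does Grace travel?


Use the formula: distance = speed x time
Speed = 50 mph, Time = 6 hours
50 x 6 = 300 miles

300 miles


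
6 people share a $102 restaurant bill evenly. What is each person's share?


Total bill: $102
Number of people: 6
Each pays: $102 / 6 = $17

$17


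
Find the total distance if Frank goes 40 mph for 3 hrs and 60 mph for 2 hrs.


Leg 1 distance:
40 x 3 = 120 miles
Leg 2 distance:
60 x 2 = 120 miles
Total distance:
120 + 120 = 240 miles

240 miles


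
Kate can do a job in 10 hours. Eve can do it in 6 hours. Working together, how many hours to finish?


Kate's rate: 1/10 of the job per hour
Eve's rate: 1/6 of the job per hour
Combined rate: 1/10 + 1/6 = 4/15 per hour
Time = 1 / (4/15) = 15/4 = 3.75 hours

3.75 hours


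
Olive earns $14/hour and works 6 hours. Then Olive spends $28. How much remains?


Calculate earnings:
6 x $14 = $84
Subtract spending:
$84 - $28 = $56

$56


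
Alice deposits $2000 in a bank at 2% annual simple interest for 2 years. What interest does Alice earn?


Use the formula I = P x R x T / 100
P x R x T = 2000 x 2 x 2 = 8000
I = 8000 / 100 = $80

$80


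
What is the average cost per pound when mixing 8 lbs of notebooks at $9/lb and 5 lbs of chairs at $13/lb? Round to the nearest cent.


Cost of notebooks:
8 x $9 = $72
Cost of chairs:
5 x $13 = $65
Total cost: $72 + $65 = $137
Total weight: 13 lbs
Average: $137 / 13 = $10.5384... ≈ $10.54/lb

$10.54/lb


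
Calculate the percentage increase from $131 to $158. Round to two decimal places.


Find the absolute change:
|158 - 131| = 27
Divide by original and multiply by 100:
27 / 131 x 100 = 20.6106...% ≈ 20.61%

20.61%


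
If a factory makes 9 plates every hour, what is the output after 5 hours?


Production rate: 9 plates per hour
Time: 5 hours
Total: 9 x 5 = 45 plates

45 plates


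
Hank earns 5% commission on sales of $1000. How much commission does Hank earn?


Convert rate to decimal:
5% = 0.05
Multiply by sales:
$1000 x 0.05 = $50

$50


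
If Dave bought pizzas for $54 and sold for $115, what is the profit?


Selling price = $115
Cost price = $54
Profit = selling price - cost price:
Profit = $115 - $54 = $61

$61


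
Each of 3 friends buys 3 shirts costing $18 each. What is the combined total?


Cost per person:
3 x $18 = $54
Group total:
3 x $54 = $162

$162


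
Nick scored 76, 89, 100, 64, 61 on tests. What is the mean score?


Add the scores:
76 + 89 + 100 + 64 + 61 = 390
Divide by the number of tests:
390 / 5 = 78

78


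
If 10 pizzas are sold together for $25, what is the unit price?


Total cost: $25
Number of items: 10
Unit price: $25 / 10 = $2.50

$2.50


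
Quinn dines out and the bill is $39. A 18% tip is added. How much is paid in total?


Calculate the tip:
18% of $39 = $7.02
Add tip to meal cost:
$39 + $7.02 = $46.02

$46.02


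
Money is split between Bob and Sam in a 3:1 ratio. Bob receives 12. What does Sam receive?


Find the multiplier:
12 / 3 = 4
Apply to Sam's share:
1 x 4 = 4

4


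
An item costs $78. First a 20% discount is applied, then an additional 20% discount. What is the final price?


First discount:
20% of $78 = $15.60
Price after first discount:
$78 - $15.60 = $62.40
Second discount:
20% of $62.40 = $12.48
Final price:
$62.40 - $12.48 = $49.92

$49.92


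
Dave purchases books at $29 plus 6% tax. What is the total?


Calculate the tax:
6% of $29 = $1.74
Add tax to price:
$29 + $1.74 = $30.74

$30.74


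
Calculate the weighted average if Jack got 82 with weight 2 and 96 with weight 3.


Weighted sum:
2 x 82 + 3 x 96 = 452
Total weight:
2 + 3 = 5
Weighted average:
452 / 5 = 90.4

90.4


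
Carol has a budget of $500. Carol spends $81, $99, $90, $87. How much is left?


Add up expenses:
$81 + $99 + $90 + $87 = $357
Subtract from budget:
$500 - $357 = $143

$143


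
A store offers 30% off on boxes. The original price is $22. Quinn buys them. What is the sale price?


Calculate the discount amount:
30% of $22 = $6.60
Subtract from original:
$22 - $6.60 = $15.40

$15.40


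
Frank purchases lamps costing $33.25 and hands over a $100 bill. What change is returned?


Start with the amount paid:
$100
Subtract the price:
$100 - $33.25 = $66.75

$66.75


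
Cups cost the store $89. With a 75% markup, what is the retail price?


Calculate the markup amount:
75% of $89 = $66.75
Add to cost:
$89 + $66.75 = $155.75

$155.75


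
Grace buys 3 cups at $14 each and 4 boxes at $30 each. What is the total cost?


Cost of cups:
3 x $14 = $42
Cost of boxes:
4 x $30 = $120
Add both:
$42 + $120 = $162

$162


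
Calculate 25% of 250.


Convert percentage to decimal:
25% = 0.25
Multiply:
250 x 0.25 = 62.5

62.5


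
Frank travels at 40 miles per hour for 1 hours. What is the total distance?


Use the formula: distance = speed x time
Speed = 40 mph, Time = 1 hours
40 x 1 = 40 miles

40 miles


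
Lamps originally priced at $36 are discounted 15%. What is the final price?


Calculate the discount amount:
15% of $36 = $5.40
Subtract from original:
$36 - $5.40 = $30.60

$30.60


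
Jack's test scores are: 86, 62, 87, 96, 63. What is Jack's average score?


Add the scores:
86 + 62 + 87 + 96 + 63 = 394
Divide by the number of tests:
394 / 5 = 78.8

78.8


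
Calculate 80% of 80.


Convert percentage to decimal:
80% = 0.8
Multiply:
80 x 0.8 = 64

64


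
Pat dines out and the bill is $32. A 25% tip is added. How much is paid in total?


Calculate the tip:
25% of $32 = $8
Add tip to meal cost:
$32 + $8 = $40

$40


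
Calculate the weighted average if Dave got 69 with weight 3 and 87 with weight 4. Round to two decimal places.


Weighted sum:
3 x 69 + 4 x 87 = 555
Total weight:
3 + 4 = 7
Weighted average:
555 / 7 = 79.2857... ≈ 79.29

79.29


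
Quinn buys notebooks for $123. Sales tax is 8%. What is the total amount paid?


Calculate the tax:
8% of $123 = $9.84
Add tax to price:
$123 + $9.84 = $132.84

$132.84


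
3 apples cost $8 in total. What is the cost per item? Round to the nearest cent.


Total cost: $8
Number of items: 3
Unit price: $8 / 3 = $2.6666... ≈ $2.67

$2.67


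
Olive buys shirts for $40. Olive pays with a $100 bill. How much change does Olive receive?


Start with the amount paid:
$100
Subtract the price:
$100 - $40 = $60

$60


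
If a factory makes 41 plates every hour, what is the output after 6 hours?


Production rate: 41 plates per hour
Time: 6 hours
Total: 41 x 6 = 246 plates

246 plates


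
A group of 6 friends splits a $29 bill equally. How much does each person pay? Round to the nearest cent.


Total bill: $29
Number of people: 6
Each pays: $29 / 6 = $4.8333... ≈ $4.83

$4.83


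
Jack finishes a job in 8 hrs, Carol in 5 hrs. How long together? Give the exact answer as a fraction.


Jack's rate: 1/8 of the job per hour
Carol's rate: 1/5 of the job per hour
Combined rate: 1/8 + 1/5 = 13/40 per hour
Time = 1 / (13/40) = 40/13 hours (≈ 3.08 hours)

40/13 hours


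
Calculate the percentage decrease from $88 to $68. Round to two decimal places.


Find the absolute change:
|68 - 88| = 20
Divide by original and multiply by 100:
20 / 88 x 100 = 22.7272...% ≈ 22.73%

22.73%


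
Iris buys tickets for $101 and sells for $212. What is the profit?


Selling price = $212
Cost price = $101
Profit = selling price - cost price:
Profit = $212 - $101 = $111

$111


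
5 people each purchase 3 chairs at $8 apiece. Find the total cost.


Cost per person:
3 x $8 = $24
Group total:
5 x $24 = $120

$120


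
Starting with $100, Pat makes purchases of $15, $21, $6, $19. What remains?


Add up expenses:
$15 + $21 + $6 + $19 = $61
Subtract from budget:
$100 - $61 = $39

$39


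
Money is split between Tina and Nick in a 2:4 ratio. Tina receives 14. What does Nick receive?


Find the multiplier:
14 / 2 = 7
Apply to Nick's share:
4 x 7 = 28

28


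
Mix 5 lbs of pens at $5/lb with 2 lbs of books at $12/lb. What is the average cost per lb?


Cost of pens:
5 x $5 = $25
Cost of books:
2 x $12 = $24
Total cost: $25 + $24 = $49
Total weight: 7 lbs
Average: $49 / 7 = $7/lb

$7/lb


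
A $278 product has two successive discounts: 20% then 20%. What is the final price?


First discount:
20% of $278 = $55.60
Price after first discount:
$278 - $55.60 = $222.40
Second discount:
20% of $222.40 = $44.48
Final price:
$222.40 - $44.48 = $177.92

$177.92


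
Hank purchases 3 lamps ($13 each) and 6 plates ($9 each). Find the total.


Cost of lamps:
3 x $13 = $39
Cost of plates:
6 x $9 = $54
Add both:
$39 + $54 = $93

$93


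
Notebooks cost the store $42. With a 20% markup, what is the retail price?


Calculate the markup amount:
20% of $42 = $8.40
Add to cost:
$42 + $8.40 = $50.40

$50.40


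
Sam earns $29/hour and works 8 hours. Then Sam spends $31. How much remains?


Calculate earnings:
8 x $29 = $232
Subtract spending:
$232 - $31 = $201

$201


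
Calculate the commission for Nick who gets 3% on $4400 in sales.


Convert rate to decimal:
3% = 0.03
Multiply by sales:
$4400 x 0.03 = $132

$132


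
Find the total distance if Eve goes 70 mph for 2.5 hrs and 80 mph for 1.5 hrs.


Leg 1 distance:
70 x 2.5 = 175 miles
Leg 2 distance:
80 x 1.5 = 120 miles
Total distance:
175 + 120 = 295 miles

295 miles


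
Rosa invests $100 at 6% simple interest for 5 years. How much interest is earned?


Use the formula I = P x R x T / 100
P x R x T = 100 x 6 x 5 = 3000
I = 3000 / 100 = $30

$30


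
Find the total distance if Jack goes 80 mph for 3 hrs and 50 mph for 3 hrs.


Leg 1 distance:
80 x 3 = 240 miles
Leg 2 distance:
50 x 3 = 150 miles
Total distance:
240 + 150 = 390 miles

390 miles


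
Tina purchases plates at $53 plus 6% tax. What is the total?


Calculate the tax:
6% of $53 = $3.18
Add tax to price:
$53 + $3.18 = $56.18

$56.18


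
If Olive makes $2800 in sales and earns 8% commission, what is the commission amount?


Convert rate to decimal:
8% = 0.08
Multiply by sales:
$2800 x 0.08 = $224

$224


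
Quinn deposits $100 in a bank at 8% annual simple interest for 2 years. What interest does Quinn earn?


Use the formula I = P x R x T / 100
P x R x T = 100 x 8 x 2 = 1600
I = 1600 / 100 = $16

$16


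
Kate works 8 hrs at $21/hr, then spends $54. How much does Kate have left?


Calculate earnings:
8 x $21 = $168
Subtract spending:
$168 - $54 = $114

$114


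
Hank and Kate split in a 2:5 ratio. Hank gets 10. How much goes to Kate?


Find the multiplier:
10 / 2 = 5
Apply to Kate's share:
5 x 5 = 25

25


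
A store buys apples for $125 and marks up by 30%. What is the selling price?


Calculate the markup amount:
30% of $125 = $37.50
Add to cost:
$125 + $37.50 = $162.50

$162.50


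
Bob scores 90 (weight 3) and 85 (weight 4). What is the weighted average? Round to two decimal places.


Weighted sum:
3 x 90 + 4 x 85 = 610
Total weight:
3 + 4 = 7
Weighted average:
610 / 7 = 87.1428... ≈ 87.14

87.14


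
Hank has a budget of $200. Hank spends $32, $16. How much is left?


Add up expenses:
$32 + $16 = $48
Subtract from budget:
$200 - $48 = $152

$152


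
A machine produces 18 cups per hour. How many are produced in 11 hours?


Production rate: 18 cups per hour
Time: 11 hours
Total: 18 x 11 = 198 cups

198 cups


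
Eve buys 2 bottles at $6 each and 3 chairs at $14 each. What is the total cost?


Cost of bottles:
2 x $6 = $12
Cost of chairs:
3 x $14 = $42
Add both:
$12 + $42 = $54

$54


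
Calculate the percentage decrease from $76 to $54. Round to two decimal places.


Find the absolute change:
|54 - 76| = 22
Divide by original and multiply by 100:
22 / 76 x 100 = 28.9473...% ≈ 28.95%

28.95%


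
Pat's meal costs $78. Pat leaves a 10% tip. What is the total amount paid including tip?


Calculate the tip:
10% of $78 = $7.80
Add tip to meal cost:
$78 + $7.80 = $85.80

$85.80


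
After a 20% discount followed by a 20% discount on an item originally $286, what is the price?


First discount:
20% of $286 = $57.20
Price after first discount:
$286 - $57.20 = $228.80
Second discount:
20% of $228.80 = $45.76
Final price:
$228.80 - $45.76 = $183.04

$183.04


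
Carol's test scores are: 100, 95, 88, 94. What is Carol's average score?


Add the scores:
100 + 95 + 88 + 94 = 377
Divide by the number of tests:
377 / 4 = 94.25

94.25


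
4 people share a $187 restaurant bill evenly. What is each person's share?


Total bill: $187
Number of people: 4
Each pays: $187 / 4 = $46.75

$46.75


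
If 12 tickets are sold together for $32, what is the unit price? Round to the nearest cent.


Total cost: $32
Number of items: 12
Unit price: $32 / 12 = $2.6666... ≈ $2.67

$2.67


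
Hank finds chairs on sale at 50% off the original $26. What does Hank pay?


Calculate the discount amount:
50% of $26 = $13
Subtract from original:
$26 - $13 = $13

$13


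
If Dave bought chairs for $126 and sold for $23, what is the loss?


Selling price = $23
Cost price = $126
Loss = cost price - selling price:
Loss = $126 - $23 = $103

$103


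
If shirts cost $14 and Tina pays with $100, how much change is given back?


Start with the amount paid:
$100
Subtract the price:
$100 - $14 = $86

$86


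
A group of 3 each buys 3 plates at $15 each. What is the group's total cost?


Cost per person:
3 x $15 = $45
Group total:
3 x $45 = $135

$135


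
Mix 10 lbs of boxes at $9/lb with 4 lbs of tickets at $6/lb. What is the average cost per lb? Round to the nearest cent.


Cost of boxes:
10 x $9 = $90
Cost of tickets:
4 x $6 = $24
Total cost: $90 + $24 = $114
Total weight: 14 lbs
Average: $114 / 14 = $8.1428... ≈ $8.14/lb

$8.14/lb


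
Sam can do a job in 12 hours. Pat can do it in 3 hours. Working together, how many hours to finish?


Sam's rate: 1/12 of the job per hour
Pat's rate: 1/3 of the job per hour
Combined rate: 1/12 + 1/3 = 5/12 per hour
Time = 1 / (5/12) = 12/5 = 2.4 hours

2.4 hours


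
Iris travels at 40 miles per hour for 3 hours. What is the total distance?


Use the formula: distance = speed x time
Speed = 40 mph, Time = 3 hours
40 x 3 = 120 miles

120 miles


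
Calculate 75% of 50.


Convert percentage to decimal:
75% = 0.75
Multiply:
50 x 0.75 = 37.5

37.5


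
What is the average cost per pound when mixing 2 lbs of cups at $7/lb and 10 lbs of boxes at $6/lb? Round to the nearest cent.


Cost of cups:
2 x $7 = $14
Cost of boxes:
10 x $6 = $60
Total cost: $14 + $60 = $74
Total weight: 12 lbs
Average: $74 / 12 = $6.1666... ≈ $6.17/lb

$6.17/lb


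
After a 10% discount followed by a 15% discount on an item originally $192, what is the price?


First discount:
10% of $192 = $19.20
Price after first discount:
$192 - $19.20 = $172.80
Second discount:
15% of $172.80 = $25.92
Final price:
$172.80 - $25.92 = $146.88

$146.88


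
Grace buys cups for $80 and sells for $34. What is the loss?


Selling price = $34
Cost price = $80
Loss = cost price - selling price:
Loss = $80 - $34 = $46

$46


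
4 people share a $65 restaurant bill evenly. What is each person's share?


Total bill: $65
Number of people: 4
Each pays: $65 / 4 = $16.25

$16.25


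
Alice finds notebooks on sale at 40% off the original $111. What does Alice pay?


Calculate the discount amount:
40% of $111 = $44.40
Subtract from original:
$111 - $44.40 = $66.60

$66.60


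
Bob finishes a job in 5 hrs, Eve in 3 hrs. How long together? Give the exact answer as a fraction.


Bob's rate: 1/5 of the job per hour
Eve's rate: 1/3 of the job per hour
Combined rate: 1/5 + 1/3 = 8/15 per hour
Time = 1 / (8/15) = 15/8 hours (≈ 1.88 hours)

15/8 hours


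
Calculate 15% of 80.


Convert percentage to decimal:
15% = 0.15
Multiply:
80 x 0.15 = 12

12


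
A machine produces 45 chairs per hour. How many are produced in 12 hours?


Production rate: 45 chairs per hour
Time: 12 hours
Total: 45 x 12 = 540 chairs

540 chairs


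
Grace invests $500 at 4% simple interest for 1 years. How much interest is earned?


Use the formula I = P x R x T / 100
P x R x T = 500 x 4 x 1 = 2000
I = 2000 / 100 = $20

$20


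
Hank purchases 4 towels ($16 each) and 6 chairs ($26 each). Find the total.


Cost of towels:
4 x $16 = $64
Cost of chairs:
6 x $26 = $156
Add both:
$64 + $156 = $220

$220


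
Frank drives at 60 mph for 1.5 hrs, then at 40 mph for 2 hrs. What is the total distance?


Leg 1 distance:
60 x 1.5 = 90 miles
Leg 2 distance:
40 x 2 = 80 miles
Total distance:
90 + 80 = 170 miles

170 miles


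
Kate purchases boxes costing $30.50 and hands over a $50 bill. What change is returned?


Start with the amount paid:
$50
Subtract the price:
$50 - $30.50 = $19.50

$19.50


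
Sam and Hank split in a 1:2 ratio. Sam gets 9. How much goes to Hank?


Find the multiplier:
9 / 1 = 9
Apply to Hank's share:
2 x 9 = 18

18


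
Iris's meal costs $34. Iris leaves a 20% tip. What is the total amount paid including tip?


Calculate the tip:
20% of $34 = $6.80
Add tip to meal cost:
$34 + $6.80 = $40.80

$40.80


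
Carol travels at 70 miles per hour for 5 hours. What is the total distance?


Use the formula: distance = speed x time
Speed = 70 mph, Time = 5 hours
70 x 5 = 350 miles

350 miles


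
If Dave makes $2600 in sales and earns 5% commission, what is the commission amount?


Convert rate to decimal:
5% = 0.05
Multiply by sales:
$2600 x 0.05 = $130

$130


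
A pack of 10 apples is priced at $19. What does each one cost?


Total cost: $19
Number of items: 10
Unit price: $19 / 10 = $1.90

$1.90


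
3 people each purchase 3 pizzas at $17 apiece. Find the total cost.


Cost per person:
3 x $17 = $51
Group total:
3 x $51 = $153

$153


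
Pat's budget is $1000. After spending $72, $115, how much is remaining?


Add up expenses:
$72 + $115 = $187
Subtract from budget:
$1000 - $187 = $813

$813


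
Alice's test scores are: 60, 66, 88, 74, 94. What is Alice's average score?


Add the scores:
60 + 66 + 88 + 74 + 94 = 382
Divide by the number of tests:
382 / 5 = 76.4

76.4


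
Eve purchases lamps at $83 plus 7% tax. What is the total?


Calculate the tax:
7% of $83 = $5.81
Add tax to price:
$83 + $5.81 = $88.81

$88.81


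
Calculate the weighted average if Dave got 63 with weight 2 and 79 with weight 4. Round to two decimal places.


Weighted sum:
2 x 63 + 4 x 79 = 442
Total weight:
2 + 4 = 6
Weighted average:
442 / 6 = 73.6666... ≈ 73.67

73.67


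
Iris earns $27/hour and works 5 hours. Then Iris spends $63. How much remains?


Calculate earnings:
5 x $27 = $135
Subtract spending:
$135 - $63 = $72

$72


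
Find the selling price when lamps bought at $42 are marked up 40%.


Calculate the markup amount:
40% of $42 = $16.80
Add to cost:
$42 + $16.80 = $58.80

$58.80


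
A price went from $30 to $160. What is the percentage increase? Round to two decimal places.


Find the absolute change:
|160 - 30| = 130
Divide by original and multiply by 100:
130 / 30 x 100 = 433.3333...% ≈ 433.33%

433.33%


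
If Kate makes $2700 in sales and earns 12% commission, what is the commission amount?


Convert rate to decimal:
12% = 0.12
Multiply by sales:
$2700 x 0.12 = $324

$324


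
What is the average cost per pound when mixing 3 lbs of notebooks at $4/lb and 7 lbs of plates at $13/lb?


Cost of notebooks:
3 x $4 = $12
Cost of plates:
7 x $13 = $91
Total cost: $12 + $91 = $103
Total weight: 10 lbs
Average: $103 / 10 = $10.30/lb

$10.30/lb


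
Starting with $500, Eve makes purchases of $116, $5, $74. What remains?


Add up expenses:
$116 + $5 + $74 = $195
Subtract from budget:
$500 - $195 = $305

$305


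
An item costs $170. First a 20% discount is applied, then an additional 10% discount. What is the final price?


First discount:
20% of $170 = $34
Price after first discount:
$170 - $34 = $136
Second discount:
10% of $136 = $13.60
Final price:
$136 - $13.60 = $122.40

$122.40


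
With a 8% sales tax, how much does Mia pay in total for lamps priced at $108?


Calculate the tax:
8% of $108 = $8.64
Add tax to price:
$108 + $8.64 = $116.64

$116.64


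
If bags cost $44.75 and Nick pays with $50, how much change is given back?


Start with the amount paid:
$50
Subtract the price:
$50 - $44.75 = $5.25

$5.25


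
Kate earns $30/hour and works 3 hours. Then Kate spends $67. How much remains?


Calculate earnings:
3 x $30 = $90
Subtract spending:
$90 - $67 = $23

$23


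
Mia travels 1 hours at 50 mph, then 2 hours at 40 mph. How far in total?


Leg 1 distance:
50 x 1 = 50 miles
Leg 2 distance:
40 x 2 = 80 miles
Total distance:
50 + 80 = 130 miles

130 miles


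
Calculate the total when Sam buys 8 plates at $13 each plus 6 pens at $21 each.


Cost of plates:
8 x $13 = $104
Cost of pens:
6 x $21 = $126
Add both:
$104 + $126 = $230

$230


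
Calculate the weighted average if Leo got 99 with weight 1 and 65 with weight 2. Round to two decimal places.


Weighted sum:
1 x 99 + 2 x 65 = 229
Total weight:
1 + 2 = 3
Weighted average:
229 / 3 = 76.3333... ≈ 76.33

76.33


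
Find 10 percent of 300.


Convert percentage to decimal:
10% = 0.1
Multiply:
300 x 0.1 = 30

30


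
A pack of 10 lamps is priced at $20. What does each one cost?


Total cost: $20
Number of items: 10
Unit price: $20 / 10 = $2

$2


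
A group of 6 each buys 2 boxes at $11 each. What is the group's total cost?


Cost per person:
2 x $11 = $22
Group total:
6 x $22 = $132

$132


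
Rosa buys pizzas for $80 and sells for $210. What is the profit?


Selling price = $210
Cost price = $80
Profit = selling price - cost price:
Profit = $210 - $80 = $130

$130


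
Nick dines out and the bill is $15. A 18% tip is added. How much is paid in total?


Calculate the tip:
18% of $15 = $2.70
Add tip to meal cost:
$15 + $2.70 = $17.70

$17.70


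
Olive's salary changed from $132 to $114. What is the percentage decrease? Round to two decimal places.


Find the absolute change:
|114 - 132| = 18
Divide by original and multiply by 100:
18 / 132 x 100 = 13.6363...% ≈ 13.64%

13.64%


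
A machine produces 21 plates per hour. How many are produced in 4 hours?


Production rate: 21 plates per hour
Time: 4 hours
Total: 21 x 4 = 84 plates

84 plates


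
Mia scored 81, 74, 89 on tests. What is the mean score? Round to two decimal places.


Add the scores:
81 + 74 + 89 = 244
Divide by the number of tests:
244 / 3 = 81.3333... ≈ 81.33

81.33


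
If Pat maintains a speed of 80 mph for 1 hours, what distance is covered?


Use the formula: distance = speed x time
Speed = 80 mph, Time = 1 hours
80 x 1 = 80 miles

80 miles


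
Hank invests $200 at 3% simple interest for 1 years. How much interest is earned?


Use the formula I = P x R x T / 100
P x R x T = 200 x 3 x 1 = 600
I = 600 / 100 = $6

$6


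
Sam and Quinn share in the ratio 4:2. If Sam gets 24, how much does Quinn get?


Find the multiplier:
24 / 4 = 6
Apply to Quinn's share:
2 x 6 = 12

12


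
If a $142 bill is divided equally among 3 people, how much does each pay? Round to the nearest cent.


Total bill: $142
Number of people: 3
Each pays: $142 / 3 = $47.3333... ≈ $47.33

$47.33


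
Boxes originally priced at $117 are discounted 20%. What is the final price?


Calculate the discount amount:
20% of $117 = $23.40
Subtract from original:
$117 - $23.40 = $93.60

$93.60


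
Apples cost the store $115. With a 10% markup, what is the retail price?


Calculate the markup amount:
10% of $115 = $11.50
Add to cost:
$115 + $11.50 = $126.50

$126.50


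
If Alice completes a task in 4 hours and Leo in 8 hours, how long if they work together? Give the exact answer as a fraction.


Alice's rate: 1/4 of the job per hour
Leo's rate: 1/8 of the job per hour
Combined rate: 1/4 + 1/8 = 3/8 per hour
Time = 1 / (3/8) = 8/3 hours (≈ 2.67 hours)

8/3 hours


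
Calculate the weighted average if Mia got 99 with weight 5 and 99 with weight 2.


Weighted sum:
5 x 99 + 2 x 99 = 693
Total weight:
5 + 2 = 7
Weighted average:
693 / 7 = 99

99


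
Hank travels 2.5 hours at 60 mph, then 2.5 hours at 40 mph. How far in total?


Leg 1 distance:
60 x 2.5 = 150 miles
Leg 2 distance:
40 x 2.5 = 100 miles
Total distance:
150 + 100 = 250 miles

250 miles


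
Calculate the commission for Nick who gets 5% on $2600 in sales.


Convert rate to decimal:
5% = 0.05
Multiply by sales:
$2600 x 0.05 = $130

$130


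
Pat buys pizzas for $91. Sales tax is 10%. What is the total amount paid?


Calculate the tax:
10% of $91 = $9.10
Add tax to price:
$91 + $9.10 = $100.10

$100.10


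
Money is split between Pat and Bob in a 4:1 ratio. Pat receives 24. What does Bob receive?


Find the multiplier:
24 / 4 = 6
Apply to Bob's share:
1 x 6 = 6

6


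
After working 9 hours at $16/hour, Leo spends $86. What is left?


Calculate earnings:
9 x $16 = $144
Subtract spending:
$144 - $86 = $58

$58


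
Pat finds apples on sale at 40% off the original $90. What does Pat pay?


Calculate the discount amount:
40% of $90 = $36
Subtract from original:
$90 - $36 = $54

$54


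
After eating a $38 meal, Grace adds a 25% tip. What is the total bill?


Calculate the tip:
25% of $38 = $9.50
Add tip to meal cost:
$38 + $9.50 = $47.50

$47.50


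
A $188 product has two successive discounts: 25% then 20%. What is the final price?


First discount:
25% of $188 = $47
Price after first discount:
$188 - $47 = $141
Second discount:
20% of $141 = $28.20
Final price:
$141 - $28.20 = $112.80

$112.80


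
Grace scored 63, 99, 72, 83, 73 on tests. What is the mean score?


Add the scores:
63 + 99 + 72 + 83 + 73 = 390
Divide by the number of tests:
390 / 5 = 78

78


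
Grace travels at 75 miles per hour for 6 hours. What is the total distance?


Use the formula: distance = speed x time
Speed = 75 mph, Time = 6 hours
75 x 6 = 450 miles

450 miles


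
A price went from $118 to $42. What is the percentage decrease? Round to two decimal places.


Find the absolute change:
|42 - 118| = 76
Divide by original and multiply by 100:
76 / 118 x 100 = 64.4067...% ≈ 64.41%

64.41%


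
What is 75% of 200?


Convert percentage to decimal:
75% = 0.75
Multiply:
200 x 0.75 = 150

150


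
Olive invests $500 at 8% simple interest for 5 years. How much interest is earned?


Use the formula I = P x R x T / 100
P x R x T = 500 x 8 x 5 = 20000
I = 20000 / 100 = $200

$200


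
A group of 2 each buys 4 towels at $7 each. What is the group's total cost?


Cost per person:
4 x $7 = $28
Group total:
2 x $28 = $56

$56


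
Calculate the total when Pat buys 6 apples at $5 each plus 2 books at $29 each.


Cost of apples:
6 x $5 = $30
Cost of books:
2 x $29 = $58
Add both:
$30 + $58 = $88

$88


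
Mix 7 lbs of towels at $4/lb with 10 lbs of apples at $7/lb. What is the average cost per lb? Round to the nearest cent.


Cost of towels:
7 x $4 = $28
Cost of apples:
10 x $7 = $70
Total cost: $28 + $70 = $98
Total weight: 17 lbs
Average: $98 / 17 = $5.7647... ≈ $5.76/lb

$5.76/lb


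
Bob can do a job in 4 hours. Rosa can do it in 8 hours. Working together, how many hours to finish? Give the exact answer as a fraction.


Bob's rate: 1/4 of the job per hour
Rosa's rate: 1/8 of the job per hour
Combined rate: 1/4 + 1/8 = 3/8 per hour
Time = 1 / (3/8) = 8/3 hours (≈ 2.67 hours)

8/3 hours


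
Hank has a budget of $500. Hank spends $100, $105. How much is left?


Add up expenses:
$100 + $105 = $205
Subtract from budget:
$500 - $205 = $295

$295


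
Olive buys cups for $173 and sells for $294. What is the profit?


Selling price = $294
Cost price = $173
Profit = selling price - cost price:
Profit = $294 - $173 = $121

$121


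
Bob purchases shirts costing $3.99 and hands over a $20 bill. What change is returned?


Start with the amount paid:
$20
Subtract the price:
$20 - $3.99 = $16.01

$16.01


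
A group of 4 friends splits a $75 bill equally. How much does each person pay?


Total bill: $75
Number of people: 4
Each pays: $75 / 4 = $18.75

$18.75


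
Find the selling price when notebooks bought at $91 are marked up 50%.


Calculate the markup amount:
50% of $91 = $45.50
Add to cost:
$91 + $45.50 = $136.50

$136.50


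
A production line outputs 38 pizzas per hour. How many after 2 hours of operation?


Production rate: 38 pizzas per hour
Time: 2 hours
Total: 38 x 2 = 76 pizzas

76 pizzas


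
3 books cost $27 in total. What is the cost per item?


Total cost: $27
Number of items: 3
Unit price: $27 / 3 = $9

$9


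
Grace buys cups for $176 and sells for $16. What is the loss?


Selling price = $16
Cost price = $176
Loss = cost price - selling price:
Loss = $176 - $16 = $160

$160


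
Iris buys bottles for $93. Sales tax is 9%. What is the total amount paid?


Calculate the tax:
9% of $93 = $8.37
Add tax to price:
$93 + $8.37 = $101.37

$101.37


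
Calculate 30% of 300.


Convert percentage to decimal:
30% = 0.3
Multiply:
300 x 0.3 = 90

90


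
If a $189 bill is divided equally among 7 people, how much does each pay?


Total bill: $189
Number of people: 7
Each pays: $189 / 7 = $27

$27


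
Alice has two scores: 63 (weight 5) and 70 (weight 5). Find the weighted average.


Weighted sum:
5 x 63 + 5 x 70 = 665
Total weight:
5 + 5 = 10
Weighted average:
665 / 10 = 66.5

66.5


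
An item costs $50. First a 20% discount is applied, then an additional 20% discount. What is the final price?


First discount:
20% of $50 = $10
Price after first discount:
$50 - $10 = $40
Second discount:
20% of $40 = $8
Final price:
$40 - $8 = $32

$32


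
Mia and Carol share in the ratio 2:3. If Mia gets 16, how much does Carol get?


Find the multiplier:
16 / 2 = 8
Apply to Carol's share:
3 x 8 = 24

24


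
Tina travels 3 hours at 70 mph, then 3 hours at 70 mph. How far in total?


Leg 1 distance:
70 x 3 = 210 miles
Leg 2 distance:
70 x 3 = 210 miles
Total distance:
210 + 210 = 420 miles

420 miles


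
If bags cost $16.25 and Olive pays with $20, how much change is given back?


Start with the amount paid:
$20
Subtract the price:
$20 - $16.25 = $3.75

$3.75


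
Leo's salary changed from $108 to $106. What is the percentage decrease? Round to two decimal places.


Find the absolute change:
|106 - 108| = 2
Divide by original and multiply by 100:
2 / 108 x 100 = 1.8518...% ≈ 1.85%

1.85%


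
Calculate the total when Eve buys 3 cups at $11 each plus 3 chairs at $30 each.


Cost of cups:
3 x $11 = $33
Cost of chairs:
3 x $30 = $90
Add both:
$33 + $90 = $123

$123


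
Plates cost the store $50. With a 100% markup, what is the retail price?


Calculate the markup amount:
100% of $50 = $50
Add to cost:
$50 + $50 = $100

$100


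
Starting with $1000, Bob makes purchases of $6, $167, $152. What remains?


Add up expenses:
$6 + $167 + $152 = $325
Subtract from budget:
$1000 - $325 = $675

$675


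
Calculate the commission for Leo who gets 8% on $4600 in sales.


Convert rate to decimal:
8% = 0.08
Multiply by sales:
$4600 x 0.08 = $368

$368


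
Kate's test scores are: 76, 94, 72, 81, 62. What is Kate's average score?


Add the scores:
76 + 94 + 72 + 81 + 62 = 385
Divide by the number of tests:
385 / 5 = 77

77


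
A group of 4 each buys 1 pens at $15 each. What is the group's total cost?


Cost per person:
1 x $15 = $15
Group total:
4 x $15 = $60

$60


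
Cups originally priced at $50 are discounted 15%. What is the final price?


Calculate the discount amount:
15% of $50 = $7.50
Subtract from original:
$50 - $7.50 = $42.50

$42.50


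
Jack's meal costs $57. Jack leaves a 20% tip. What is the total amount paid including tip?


Calculate the tip:
20% of $57 = $11.40
Add tip to meal cost:
$57 + $11.40 = $68.40

$68.40


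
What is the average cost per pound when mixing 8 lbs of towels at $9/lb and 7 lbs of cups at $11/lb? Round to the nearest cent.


Cost of towels:
8 x $9 = $72
Cost of cups:
7 x $11 = $77
Total cost: $72 + $77 = $149
Total weight: 15 lbs
Average: $149 / 15 = $9.9333... ≈ $9.93/lb

$9.93/lb


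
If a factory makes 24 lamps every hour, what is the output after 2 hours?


Production rate: 24 lamps per hour
Time: 2 hours
Total: 24 x 2 = 48 lamps

48 lamps


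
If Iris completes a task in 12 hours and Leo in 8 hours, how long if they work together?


Iris's rate: 1/12 of the job per hour
Leo's rate: 1/8 of the job per hour
Combined rate: 1/12 + 1/8 = 5/24 per hour
Time = 1 / (5/24) = 24/5 = 4.8 hours

4.8 hours


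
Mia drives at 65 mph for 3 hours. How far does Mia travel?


Use the formula: distance = speed x time
Speed = 65 mph, Time = 3 hours
65 x 3 = 195 miles

195 miles


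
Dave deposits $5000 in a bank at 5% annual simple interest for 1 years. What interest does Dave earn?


Use the formula I = P x R x T / 100
P x R x T = 5000 x 5 x 1 = 25000
I = 25000 / 100 = $250

$250


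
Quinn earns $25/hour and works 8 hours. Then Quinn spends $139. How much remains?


Calculate earnings:
8 x $25 = $200
Subtract spending:
$200 - $139 = $61

$61


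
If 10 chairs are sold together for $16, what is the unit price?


Total cost: $16
Number of items: 10
Unit price: $16 / 10 = $1.60

$1.60


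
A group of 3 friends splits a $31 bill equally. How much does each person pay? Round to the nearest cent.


Total bill: $31
Number of people: 3
Each pays: $31 / 3 = $10.3333... ≈ $10.33

$10.33


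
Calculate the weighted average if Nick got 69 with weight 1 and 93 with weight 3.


Weighted sum:
1 x 69 + 3 x 93 = 348
Total weight:
1 + 3 = 4
Weighted average:
348 / 4 = 87

87


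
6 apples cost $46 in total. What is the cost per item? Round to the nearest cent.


Total cost: $46
Number of items: 6
Unit price: $46 / 6 = $7.6666... ≈ $7.67

$7.67


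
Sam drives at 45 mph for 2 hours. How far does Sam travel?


Use the formula: distance = speed x time
Speed = 45 mph, Time = 2 hours
45 x 2 = 90 miles

90 miles


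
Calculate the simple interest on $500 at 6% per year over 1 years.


Use the formula I = P x R x T / 100
P x R x T = 500 x 6 x 1 = 3000
I = 3000 / 100 = $30

$30


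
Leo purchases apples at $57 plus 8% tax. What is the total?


Calculate the tax:
8% of $57 = $4.56
Add tax to price:
$57 + $4.56 = $61.56

$61.56


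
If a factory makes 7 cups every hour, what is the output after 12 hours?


Production rate: 7 cups per hour
Time: 12 hours
Total: 7 x 12 = 84 cups

84 cups
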